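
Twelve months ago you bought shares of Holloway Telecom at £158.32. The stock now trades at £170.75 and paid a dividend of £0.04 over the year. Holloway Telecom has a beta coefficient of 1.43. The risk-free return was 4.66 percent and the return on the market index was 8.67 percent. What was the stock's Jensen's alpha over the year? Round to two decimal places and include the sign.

-2.52%

Realised HPR = (P1 + D1 − P0) / P0 = (170.75 + 0.04 − 158.32) / 158.32 = 12.47 / 158.32 = 7.8765%
MRP = 8.67% − 4.66% = 4.01%
CAPM required = R_f + β·MRP = 4.66% + 1.43 × 4.01% = 10.3943%
α = realised − required = 7.8765% − 10.3943% = -2.52%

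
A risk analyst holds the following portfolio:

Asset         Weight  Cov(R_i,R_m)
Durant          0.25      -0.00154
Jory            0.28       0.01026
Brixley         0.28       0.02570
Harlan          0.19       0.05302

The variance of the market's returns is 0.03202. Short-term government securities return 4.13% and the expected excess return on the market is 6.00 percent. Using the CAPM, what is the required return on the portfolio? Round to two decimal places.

7.83%

β_Durant = -0.00154 / 0.03202 = -0.0481
β_Jory = 0.01026 / 0.03202 = 0.3204
β_Brixley = 0.02570 / 0.03202 = 0.8026
β_Harlan = 0.05302 / 0.03202 = 1.6558
β_P = Σ w_i β_i = 0.25×-0.0481 + 0.28×0.3204 + 0.28×0.8026 + 0.19×1.6558 = 0.6170
E(R_P) = R_f + β_P × MRP = 4.13% + 0.6170 × 6.00% = 7.83%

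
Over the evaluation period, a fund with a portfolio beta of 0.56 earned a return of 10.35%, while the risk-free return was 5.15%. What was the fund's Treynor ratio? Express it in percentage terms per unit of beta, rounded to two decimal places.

Treynor = (R_P − R_f) / β_P = (10.35% − 5.15%) / 0.5600 = 5.20% / 0.5600 = 9.29%

9.29%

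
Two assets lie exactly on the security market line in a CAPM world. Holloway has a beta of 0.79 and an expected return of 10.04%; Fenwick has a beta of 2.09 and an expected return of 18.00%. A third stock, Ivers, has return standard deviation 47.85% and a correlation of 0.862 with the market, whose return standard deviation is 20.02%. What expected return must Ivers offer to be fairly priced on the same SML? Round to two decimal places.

MRP = (18.00% − 10.04%) / (2.09 − 0.79) = 6.1231%
R_f = 10.04% − 0.79 × 6.1231% = 5.2028%
β_Ivers = ρ·σ_i/σ_m = 0.862 × 47.85 / 20.02 = 2.0603
E(R_Ivers) = R_f + β × MRP = 5.2028% + 2.0603 × 6.1231% = 17.82%

17.82%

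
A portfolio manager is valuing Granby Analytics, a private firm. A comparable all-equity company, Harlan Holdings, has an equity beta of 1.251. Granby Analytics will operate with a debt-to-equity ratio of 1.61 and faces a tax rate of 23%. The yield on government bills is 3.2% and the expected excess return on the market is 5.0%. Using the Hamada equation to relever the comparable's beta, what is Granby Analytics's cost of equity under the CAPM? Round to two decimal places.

β_L = β_U × [1 + (1 − t)(D/E)] = 1.251 × [1 + (1 − 0.23) × 1.61]
    = 1.251 × [1 + 0.77 × 1.61] = 1.251 × 2.2397 = 2.8019
E(R) = R_f + β_L × MRP = 3.2% + 2.8019 × 5.0% = 17.21%

17.21%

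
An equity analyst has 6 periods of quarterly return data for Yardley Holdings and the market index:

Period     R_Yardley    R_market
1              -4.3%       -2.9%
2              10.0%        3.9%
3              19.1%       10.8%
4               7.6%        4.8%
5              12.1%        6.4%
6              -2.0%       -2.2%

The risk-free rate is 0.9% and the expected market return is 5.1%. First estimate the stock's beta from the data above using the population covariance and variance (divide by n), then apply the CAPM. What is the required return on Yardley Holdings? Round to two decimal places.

7.91%

Mean R_i = (-4.3 + 10.0 + 19.1 + 7.6 + 12.1 − 2.0) / 6 = 7.0833%
Mean R_m = (-2.9 + 3.9 + 10.8 + 4.8 + 6.4 − 2.2) / 6 = 3.4667%
Σ(R_i − R̄_i)(R_m − R̄_m) = 228.7367  ⇒  Cov = 228.7367 / 6 = 38.1228
Σ(R_m − R̄_m)² = 136.9933  ⇒  Var(R_m) = 136.9933 / 6 = 22.8322
β = Cov / Var(R_m) = 38.1228 / 22.8322 = 1.6697
MRP = 5.1% − 0.9% = 4.20%
E(R) = R_f + β × MRP = 0.9% + 1.6697 × 4.2% = 7.91%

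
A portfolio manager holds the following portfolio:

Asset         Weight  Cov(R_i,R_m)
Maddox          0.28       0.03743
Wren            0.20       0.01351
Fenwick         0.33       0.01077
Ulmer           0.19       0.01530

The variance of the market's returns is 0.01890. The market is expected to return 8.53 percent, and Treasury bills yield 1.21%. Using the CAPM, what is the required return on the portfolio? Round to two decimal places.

8.82%

β_Maddox = 0.03743 / 0.01890 = 1.9804
β_Wren = 0.01351 / 0.01890 = 0.7148
β_Fenwick = 0.01077 / 0.01890 = 0.5698
β_Ulmer = 0.01530 / 0.01890 = 0.8095
β_P = Σ w_i β_i = 0.28×1.9804 + 0.20×0.7148 + 0.33×0.5698 + 0.19×0.8095 = 1.0393
MRP = 8.53% − 1.21% = 7.32%
E(R_P) = R_f + β_P × MRP = 1.21% + 1.0393 × 7.32% = 8.82%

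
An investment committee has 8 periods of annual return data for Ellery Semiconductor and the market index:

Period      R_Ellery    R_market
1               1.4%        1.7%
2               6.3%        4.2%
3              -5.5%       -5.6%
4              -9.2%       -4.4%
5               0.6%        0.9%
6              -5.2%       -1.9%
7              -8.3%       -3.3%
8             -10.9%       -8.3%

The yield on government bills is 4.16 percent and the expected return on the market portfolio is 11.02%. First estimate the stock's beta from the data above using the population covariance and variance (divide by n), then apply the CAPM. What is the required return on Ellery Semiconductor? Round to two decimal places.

13.50%

Mean R_i = (1.4 + 6.3 − 5.5 − 9.2 + 0.6 − 5.2 − 8.3 − 10.9) / 8 = -3.8500%
Mean R_m = (1.7 + 4.2 − 5.6 − 4.4 + 0.9 − 1.9 − 3.3 − 8.3) / 8 = -2.0875%
Σ(R_i − R̄_i)(R_m − R̄_m) = 164.1050  ⇒  Cov = 164.1050 / 8 = 20.5131
Σ(R_m − R̄_m)² = 120.5888  ⇒  Var(R_m) = 120.5888 / 8 = 15.0736
β = Cov / Var(R_m) = 20.5131 / 15.0736 = 1.3609
MRP = 11.02% − 4.16% = 6.86%
E(R) = R_f + β × MRP = 4.16% + 1.3609 × 6.86% = 13.50%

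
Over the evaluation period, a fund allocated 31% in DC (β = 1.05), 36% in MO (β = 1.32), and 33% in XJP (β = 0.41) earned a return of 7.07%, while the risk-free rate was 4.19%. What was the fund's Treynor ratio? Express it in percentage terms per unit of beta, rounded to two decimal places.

β_P = 0.31×1.05 + 0.36×1.32 + 0.33×0.41 = 0.9360
Treynor = (R_P − R_f) / β_P = (7.07% − 4.19%) / 0.9360 = 2.88% / 0.9360 = 3.08%

3.08%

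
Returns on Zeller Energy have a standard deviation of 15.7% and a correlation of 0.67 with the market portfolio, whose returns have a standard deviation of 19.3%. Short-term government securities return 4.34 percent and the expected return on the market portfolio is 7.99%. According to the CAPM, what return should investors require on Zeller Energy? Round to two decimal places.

6.33%

β = ρ × σ_i / σ_m = 0.67 × 15.7% / 19.3% = 0.5450
MRP = 7.99% − 4.34% = 3.65%
E(R) = 4.34% + 0.5450 × 3.65% = 6.33%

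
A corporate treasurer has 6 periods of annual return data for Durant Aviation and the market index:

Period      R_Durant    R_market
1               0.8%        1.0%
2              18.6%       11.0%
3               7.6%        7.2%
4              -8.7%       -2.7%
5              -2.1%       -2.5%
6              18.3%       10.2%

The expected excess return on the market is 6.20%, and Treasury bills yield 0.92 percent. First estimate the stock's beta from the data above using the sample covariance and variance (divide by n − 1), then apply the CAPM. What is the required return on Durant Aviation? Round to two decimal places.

Mean R_i = (0.8 + 18.6 + 7.6 − 8.7 − 2.1 + 18.3) / 6 = 5.7500%
Mean R_m = (1.0 + 11.0 + 7.2 − 2.7 − 2.5 + 10.2) / 6 = 4.0333%
Σ(R_i − R̄_i)(R_m − R̄_m) = 336.3700  ⇒  Cov = 336.3700 / 5 = 67.2740
Σ(R_m − R̄_m)² = 193.8133  ⇒  Var(R_m) = 193.8133 / 5 = 38.7627
β = Cov / Var(R_m) = 67.2740 / 38.7627 = 1.7355
E(R) = R_f + β × MRP = 0.92% + 1.7355 × 6.20% = 11.68%

11.68%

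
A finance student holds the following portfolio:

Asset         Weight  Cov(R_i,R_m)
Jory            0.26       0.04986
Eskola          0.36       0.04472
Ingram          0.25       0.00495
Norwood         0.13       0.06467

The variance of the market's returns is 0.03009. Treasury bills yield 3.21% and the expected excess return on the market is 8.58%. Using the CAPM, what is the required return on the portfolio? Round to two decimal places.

β_Jory = 0.04986 / 0.03009 = 1.6570
β_Eskola = 0.04472 / 0.03009 = 1.4862
β_Ingram = 0.00495 / 0.03009 = 0.1645
β_Norwood = 0.06467 / 0.03009 = 2.1492
β_P = Σ w_i β_i = 0.26×1.6570 + 0.36×1.4862 + 0.25×0.1645 + 0.13×2.1492 = 1.2864
E(R_P) = R_f + β_P × MRP = 3.21% + 1.2864 × 8.58% = 14.25%

14.25%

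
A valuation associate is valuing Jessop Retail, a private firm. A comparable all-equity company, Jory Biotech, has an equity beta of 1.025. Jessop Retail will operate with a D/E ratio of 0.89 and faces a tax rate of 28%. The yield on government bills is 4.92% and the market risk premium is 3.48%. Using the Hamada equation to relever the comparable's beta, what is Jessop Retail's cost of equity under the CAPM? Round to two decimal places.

β_L = β_U × [1 + (1 − t)(D/E)] = 1.025 × [1 + (1 − 0.28) × 0.89]
    = 1.025 × [1 + 0.72 × 0.89] = 1.025 × 1.6408 = 1.6818
E(R) = R_f + β_L × MRP = 4.92% + 1.6818 × 3.48% = 10.77%

10.77%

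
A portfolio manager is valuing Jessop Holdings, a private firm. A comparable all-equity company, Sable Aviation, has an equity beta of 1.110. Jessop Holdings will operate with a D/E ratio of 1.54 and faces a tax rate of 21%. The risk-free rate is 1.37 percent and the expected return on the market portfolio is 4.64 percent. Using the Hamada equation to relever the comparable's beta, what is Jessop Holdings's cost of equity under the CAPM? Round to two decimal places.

9.42%

β_L = β_U × [1 + (1 − t)(D/E)] = 1.110 × [1 + (1 − 0.21) × 1.54]
    = 1.110 × [1 + 0.79 × 1.54] = 1.110 × 2.2166 = 2.4604
MRP = 4.64% − 1.37% = 3.27%
E(R) = R_f + β_L × MRP = 1.37% + 2.4604 × 3.27% = 9.42%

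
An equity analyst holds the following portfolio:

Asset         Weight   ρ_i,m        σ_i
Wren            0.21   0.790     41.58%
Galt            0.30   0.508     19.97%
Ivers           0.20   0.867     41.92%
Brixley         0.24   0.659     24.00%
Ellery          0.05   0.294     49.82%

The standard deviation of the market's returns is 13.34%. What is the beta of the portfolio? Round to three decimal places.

1.630

β_Wren = 0.790 × 41.58% / 13.34% = 2.4624
β_Galt = 0.508 × 19.97% / 13.34% = 0.7605
β_Ivers = 0.867 × 41.92% / 13.34% = 2.7245
β_Brixley = 0.659 × 24.00% / 13.34% = 1.1856
β_Ellery = 0.294 × 49.82% / 13.34% = 1.0980
β_P = Σ w_i β_i = 0.21×2.4624 + 0.30×0.7605 + 0.20×2.7245 + 0.24×1.1856 + 0.05×1.0980 = 1.6296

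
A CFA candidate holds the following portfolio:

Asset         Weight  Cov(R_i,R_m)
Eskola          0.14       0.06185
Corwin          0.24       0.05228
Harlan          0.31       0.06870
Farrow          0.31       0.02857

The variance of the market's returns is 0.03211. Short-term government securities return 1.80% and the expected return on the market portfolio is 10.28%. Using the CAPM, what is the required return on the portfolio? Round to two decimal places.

15.36%

β_Eskola = 0.06185 / 0.03211 = 1.9262
β_Corwin = 0.05228 / 0.03211 = 1.6282
β_Harlan = 0.06870 / 0.03211 = 2.1395
β_Farrow = 0.02857 / 0.03211 = 0.8898
β_P = Σ w_i β_i = 0.14×1.9262 + 0.24×1.6282 + 0.31×2.1395 + 0.31×0.8898 = 1.5995
MRP = 10.28% − 1.80% = 8.48%
E(R_P) = R_f + β_P × MRP = 1.80% + 1.5995 × 8.48% = 15.36%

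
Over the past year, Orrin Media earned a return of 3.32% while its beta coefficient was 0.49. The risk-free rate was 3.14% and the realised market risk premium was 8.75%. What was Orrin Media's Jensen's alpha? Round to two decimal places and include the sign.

-4.11%

CAPM benchmark = R_f + β(R_m − R_f) = 3.14% + 0.49 × 8.75% = 7.4275%
α = actual − benchmark = 3.32% − 7.4275% = -4.11%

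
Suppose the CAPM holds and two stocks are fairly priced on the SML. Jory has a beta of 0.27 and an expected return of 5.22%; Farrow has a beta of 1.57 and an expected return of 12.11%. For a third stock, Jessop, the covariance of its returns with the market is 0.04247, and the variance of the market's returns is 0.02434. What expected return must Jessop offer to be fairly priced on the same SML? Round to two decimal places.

MRP = (12.11% − 5.22%) / (1.57 − 0.27) = 5.3000%
R_f = 5.22% − 0.27 × 5.3000% = 3.7890%
β_Jessop = Cov / Var(R_m) = 0.04247 / 0.02434 = 1.7449
E(R_Jessop) = R_f + β × MRP = 3.7890% + 1.7449 × 5.3000% = 13.04%

13.04%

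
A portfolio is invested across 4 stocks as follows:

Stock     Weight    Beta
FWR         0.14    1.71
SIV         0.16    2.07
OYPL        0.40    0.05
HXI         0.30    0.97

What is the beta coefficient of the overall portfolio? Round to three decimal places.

β_P = Σ w_i β_i = 0.14×1.71 + 0.16×2.07 + 0.40×0.05 + 0.30×0.97 = 0.8816

0.882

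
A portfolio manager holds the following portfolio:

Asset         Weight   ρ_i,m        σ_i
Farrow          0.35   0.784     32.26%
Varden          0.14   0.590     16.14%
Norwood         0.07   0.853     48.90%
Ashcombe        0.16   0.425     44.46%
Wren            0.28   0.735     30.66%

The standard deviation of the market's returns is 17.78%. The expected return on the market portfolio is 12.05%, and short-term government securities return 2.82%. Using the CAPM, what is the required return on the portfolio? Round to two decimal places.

14.47%

β_Farrow = 0.784 × 32.26% / 17.78% = 1.4225
β_Varden = 0.590 × 16.14% / 17.78% = 0.5356
β_Norwood = 0.853 × 48.90% / 17.78% = 2.3460
β_Ashcombe = 0.425 × 44.46% / 17.78% = 1.0627
β_Wren = 0.735 × 30.66% / 17.78% = 1.2674
β_P = Σ w_i β_i = 0.35×1.4225 + 0.14×0.5356 + 0.07×2.3460 + 0.16×1.0627 + 0.28×1.2674 = 1.2620
MRP = 12.05% − 2.82% = 9.23%
E(R_P) = R_f + β_P × MRP = 2.82% + 1.2620 × 9.23% = 14.47%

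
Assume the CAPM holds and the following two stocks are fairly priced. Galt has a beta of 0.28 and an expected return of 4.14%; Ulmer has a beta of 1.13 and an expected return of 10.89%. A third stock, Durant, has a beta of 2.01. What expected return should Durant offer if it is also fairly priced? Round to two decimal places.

17.88%

MRP (SML slope) = (10.89% − 4.14%) / (1.13 − 0.28) = 6.75% / 0.85 = 7.9412%
R_f (intercept) = 4.14% − 0.28 × 7.9412% = 1.9165%
E(R_Durant) = R_f + β × MRP = 1.9165% + 2.01 × 7.9412% = 17.88%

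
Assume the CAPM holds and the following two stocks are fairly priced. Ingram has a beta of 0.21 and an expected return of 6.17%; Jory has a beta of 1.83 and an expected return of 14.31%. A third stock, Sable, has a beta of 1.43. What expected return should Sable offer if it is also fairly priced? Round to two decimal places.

MRP (SML slope) = (14.31% − 6.17%) / (1.83 − 0.21) = 8.14% / 1.62 = 5.0247%
R_f (intercept) = 6.17% − 0.21 × 5.0247% = 5.1148%
E(R_Sable) = R_f + β × MRP = 5.1148% + 1.43 × 5.0247% = 12.30%

12.30%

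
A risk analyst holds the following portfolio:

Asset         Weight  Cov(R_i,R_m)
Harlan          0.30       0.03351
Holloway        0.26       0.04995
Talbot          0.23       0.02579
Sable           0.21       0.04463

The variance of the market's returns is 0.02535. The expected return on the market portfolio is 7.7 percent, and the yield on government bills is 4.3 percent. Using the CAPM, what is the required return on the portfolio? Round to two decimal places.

9.44%

β_Harlan = 0.03351 / 0.02535 = 1.3219
β_Holloway = 0.04995 / 0.02535 = 1.9704
β_Talbot = 0.02579 / 0.02535 = 1.0174
β_Sable = 0.04463 / 0.02535 = 1.7606
β_P = Σ w_i β_i = 0.30×1.3219 + 0.26×1.9704 + 0.23×1.0174 + 0.21×1.7606 = 1.5126
MRP = 7.7% − 4.3% = 3.40%
E(R_P) = R_f + β_P × MRP = 4.3% + 1.5126 × 3.4% = 9.44%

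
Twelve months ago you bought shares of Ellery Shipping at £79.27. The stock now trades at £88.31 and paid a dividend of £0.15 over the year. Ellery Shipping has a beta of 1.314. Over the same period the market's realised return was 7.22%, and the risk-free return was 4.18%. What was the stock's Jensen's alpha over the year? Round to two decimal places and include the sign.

+3.42%

Realised HPR = (P1 + D1 − P0) / P0 = (88.31 + 0.15 − 79.27) / 79.27 = 9.19 / 79.27 = 11.5933%
MRP = 7.22% − 4.18% = 3.04%
CAPM required = R_f + β·MRP = 4.18% + 1.314 × 3.04% = 8.17456%
α = realised − required = 11.5933% − 8.17456% = +3.42%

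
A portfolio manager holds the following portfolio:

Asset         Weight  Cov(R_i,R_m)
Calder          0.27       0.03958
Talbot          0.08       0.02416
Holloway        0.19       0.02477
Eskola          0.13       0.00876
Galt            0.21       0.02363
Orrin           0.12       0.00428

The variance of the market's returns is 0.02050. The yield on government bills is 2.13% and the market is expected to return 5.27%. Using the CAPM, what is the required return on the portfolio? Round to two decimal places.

5.80%

β_Calder = 0.03958 / 0.02050 = 1.9307
β_Talbot = 0.02416 / 0.02050 = 1.1785
β_Holloway = 0.02477 / 0.02050 = 1.2083
β_Eskola = 0.00876 / 0.02050 = 0.4273
β_Galt = 0.02363 / 0.02050 = 1.1527
β_Orrin = 0.00428 / 0.02050 = 0.2088
β_P = Σ w_i β_i = 0.27×1.9307 + 0.08×1.1785 + 0.19×1.2083 + 0.13×0.4273 + 0.21×1.1527 + 0.12×0.2088 = 1.1678
MRP = 5.27% − 2.13% = 3.14%
E(R_P) = R_f + β_P × MRP = 2.13% + 1.1678 × 3.14% = 5.80%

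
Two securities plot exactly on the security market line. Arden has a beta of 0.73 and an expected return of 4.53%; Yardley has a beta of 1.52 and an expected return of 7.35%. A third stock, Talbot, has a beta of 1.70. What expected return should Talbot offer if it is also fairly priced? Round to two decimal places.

MRP (SML slope) = (7.35% − 4.53%) / (1.52 − 0.73) = 2.82% / 0.79 = 3.5696%
R_f (intercept) = 4.53% − 0.73 × 3.5696% = 1.9242%
E(R_Talbot) = R_f + β × MRP = 1.9242% + 1.70 × 3.5696% = 7.99%

7.99%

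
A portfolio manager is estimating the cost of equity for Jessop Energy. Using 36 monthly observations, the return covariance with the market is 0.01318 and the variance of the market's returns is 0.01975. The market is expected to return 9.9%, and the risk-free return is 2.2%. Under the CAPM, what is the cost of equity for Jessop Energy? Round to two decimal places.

7.34%

β = Cov(R_i, R_m) / Var(R_m) = 0.01318 / 0.01975 = 0.6673
MRP = 9.9% − 2.2% = 7.70%
E(R) = R_f + β × MRP = 2.2% + 0.6673 × 7.7% = 7.34%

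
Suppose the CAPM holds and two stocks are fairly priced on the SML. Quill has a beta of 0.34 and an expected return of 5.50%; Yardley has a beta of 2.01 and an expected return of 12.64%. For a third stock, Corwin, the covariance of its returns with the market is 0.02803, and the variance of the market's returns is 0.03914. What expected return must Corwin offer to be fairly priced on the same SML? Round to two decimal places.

MRP = (12.64% − 5.50%) / (2.01 − 0.34) = 4.2754%
R_f = 5.50% − 0.34 × 4.2754% = 4.0464%
β_Corwin = Cov / Var(R_m) = 0.02803 / 0.03914 = 0.7161
E(R_Corwin) = R_f + β × MRP = 4.0464% + 0.7161 × 4.2754% = 7.11%

7.11%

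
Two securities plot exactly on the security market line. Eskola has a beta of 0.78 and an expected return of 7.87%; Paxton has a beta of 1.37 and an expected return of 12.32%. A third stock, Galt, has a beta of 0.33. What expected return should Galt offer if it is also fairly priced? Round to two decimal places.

MRP (SML slope) = (12.32% − 7.87%) / (1.37 − 0.78) = 4.45% / 0.59 = 7.5424%
R_f (intercept) = 7.87% − 0.78 × 7.5424% = 1.9869%
E(R_Galt) = R_f + β × MRP = 1.9869% + 0.33 × 7.5424% = 4.48%

4.48%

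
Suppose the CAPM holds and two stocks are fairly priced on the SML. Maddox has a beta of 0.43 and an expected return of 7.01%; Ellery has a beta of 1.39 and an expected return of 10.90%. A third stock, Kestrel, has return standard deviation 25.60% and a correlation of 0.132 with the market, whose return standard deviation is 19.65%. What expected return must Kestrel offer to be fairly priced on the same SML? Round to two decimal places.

MRP = (10.90% − 7.01%) / (1.39 − 0.43) = 4.0521%
R_f = 7.01% − 0.43 × 4.0521% = 5.2676%
β_Kestrel = ρ·σ_i/σ_m = 0.132 × 25.60 / 19.65 = 0.1720
E(R_Kestrel) = R_f + β × MRP = 5.2676% + 0.1720 × 4.0521% = 5.96%

5.96%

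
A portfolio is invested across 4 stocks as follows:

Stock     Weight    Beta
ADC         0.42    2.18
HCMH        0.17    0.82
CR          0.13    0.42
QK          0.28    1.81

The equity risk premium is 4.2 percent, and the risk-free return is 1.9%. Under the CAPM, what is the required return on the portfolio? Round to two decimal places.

8.69%

β_P = Σ w_i β_i = 0.42×2.18 + 0.17×0.82 + 0.13×0.42 + 0.28×1.81 = 1.6164
E(R_P) = R_f + β_P × MRP = 1.9% + 1.6164 × 4.2% = 8.69%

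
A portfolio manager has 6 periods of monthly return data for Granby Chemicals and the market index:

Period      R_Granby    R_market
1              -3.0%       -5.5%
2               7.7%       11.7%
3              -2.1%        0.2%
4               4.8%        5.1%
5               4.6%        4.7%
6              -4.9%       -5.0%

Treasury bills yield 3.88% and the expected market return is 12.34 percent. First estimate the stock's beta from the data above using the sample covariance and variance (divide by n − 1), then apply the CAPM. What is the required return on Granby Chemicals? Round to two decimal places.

Mean R_i = (-3.0 + 7.7 − 2.1 + 4.8 + 4.6 − 4.9) / 6 = 1.1833%
Mean R_m = (-5.5 + 11.7 + 0.2 + 5.1 + 4.7 − 5.0) / 6 = 1.8667%
Σ(R_i − R̄_i)(R_m − R̄_m) = 163.5167  ⇒  Cov = 163.5167 / 5 = 32.7033
Σ(R_m − R̄_m)² = 219.3733  ⇒  Var(R_m) = 219.3733 / 5 = 43.8747
β = Cov / Var(R_m) = 32.7033 / 43.8747 = 0.7454
MRP = 12.34% − 3.88% = 8.46%
E(R) = R_f + β × MRP = 3.88% + 0.7454 × 8.46% = 10.19%

10.19%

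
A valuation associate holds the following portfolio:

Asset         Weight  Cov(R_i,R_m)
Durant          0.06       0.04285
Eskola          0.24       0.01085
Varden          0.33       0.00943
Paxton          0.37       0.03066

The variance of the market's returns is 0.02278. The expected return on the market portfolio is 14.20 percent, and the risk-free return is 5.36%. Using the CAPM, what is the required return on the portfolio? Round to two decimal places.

β_Durant = 0.04285 / 0.02278 = 1.8810
β_Eskola = 0.01085 / 0.02278 = 0.4763
β_Varden = 0.00943 / 0.02278 = 0.4140
β_Paxton = 0.03066 / 0.02278 = 1.3459
β_P = Σ w_i β_i = 0.06×1.8810 + 0.24×0.4763 + 0.33×0.4140 + 0.37×1.3459 = 0.8618
MRP = 14.20% − 5.36% = 8.84%
E(R_P) = R_f + β_P × MRP = 5.36% + 0.8618 × 8.84% = 12.98%

12.98%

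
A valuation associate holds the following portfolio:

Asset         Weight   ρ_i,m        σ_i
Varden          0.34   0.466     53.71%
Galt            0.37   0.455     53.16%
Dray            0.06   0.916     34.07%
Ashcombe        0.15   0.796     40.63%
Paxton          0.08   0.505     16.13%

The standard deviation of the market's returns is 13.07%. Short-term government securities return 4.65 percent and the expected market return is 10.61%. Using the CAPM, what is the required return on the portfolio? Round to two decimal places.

15.97%

β_Varden = 0.466 × 53.71% / 13.07% = 1.9150
β_Galt = 0.455 × 53.16% / 13.07% = 1.8506
β_Dray = 0.916 × 34.07% / 13.07% = 2.3878
β_Ashcombe = 0.796 × 40.63% / 13.07% = 2.4745
β_Paxton = 0.505 × 16.13% / 13.07% = 0.6232
β_P = Σ w_i β_i = 0.34×1.9150 + 0.37×1.8506 + 0.06×2.3878 + 0.15×2.4745 + 0.08×0.6232 = 1.9001
MRP = 10.61% − 4.65% = 5.96%
E(R_P) = R_f + β_P × MRP = 4.65% + 1.9001 × 5.96% = 15.97%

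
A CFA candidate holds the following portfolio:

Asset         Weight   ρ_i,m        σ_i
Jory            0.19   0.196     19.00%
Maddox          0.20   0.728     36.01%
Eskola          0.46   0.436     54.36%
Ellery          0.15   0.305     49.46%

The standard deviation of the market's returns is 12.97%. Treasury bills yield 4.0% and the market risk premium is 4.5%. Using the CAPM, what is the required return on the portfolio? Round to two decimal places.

β_Jory = 0.196 × 19.00% / 12.97% = 0.2871
β_Maddox = 0.728 × 36.01% / 12.97% = 2.0212
β_Eskola = 0.436 × 54.36% / 12.97% = 1.8274
β_Ellery = 0.305 × 49.46% / 12.97% = 1.1631
β_P = Σ w_i β_i = 0.19×0.2871 + 0.20×2.0212 + 0.46×1.8274 + 0.15×1.1631 = 1.4739
E(R_P) = R_f + β_P × MRP = 4.0% + 1.4739 × 4.5% = 10.63%

10.63%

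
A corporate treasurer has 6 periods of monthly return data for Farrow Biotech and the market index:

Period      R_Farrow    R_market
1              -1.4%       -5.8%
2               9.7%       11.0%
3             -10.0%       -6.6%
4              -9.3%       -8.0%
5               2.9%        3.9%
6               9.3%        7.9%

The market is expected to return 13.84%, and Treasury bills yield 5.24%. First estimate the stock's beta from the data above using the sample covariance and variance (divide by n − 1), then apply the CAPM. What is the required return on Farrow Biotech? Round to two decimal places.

13.86%

Mean R_i = (-1.4 + 9.7 − 10.0 − 9.3 + 2.9 + 9.3) / 6 = 0.2000%
Mean R_m = (-5.8 + 11.0 − 6.6 − 8.0 + 3.9 + 7.9) / 6 = 0.4000%
Σ(R_i − R̄_i)(R_m − R̄_m) = 339.5200  ⇒  Cov = 339.5200 / 5 = 67.9040
Σ(R_m − R̄_m)² = 338.8600  ⇒  Var(R_m) = 338.8600 / 5 = 67.7720
β = Cov / Var(R_m) = 67.9040 / 67.7720 = 1.0019
MRP = 13.84% − 5.24% = 8.60%
E(R) = R_f + β × MRP = 5.24% + 1.0019 × 8.60% = 13.86%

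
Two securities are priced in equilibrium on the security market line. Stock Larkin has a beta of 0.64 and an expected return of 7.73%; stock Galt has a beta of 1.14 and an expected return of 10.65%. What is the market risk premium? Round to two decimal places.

5.84%

Both satisfy E(R) = R_f + β·MRP, so the slope of the SML is
MRP = (10.65% − 7.73%) / (1.14 − 0.64) = 2.92% / 0.50 = 5.8400%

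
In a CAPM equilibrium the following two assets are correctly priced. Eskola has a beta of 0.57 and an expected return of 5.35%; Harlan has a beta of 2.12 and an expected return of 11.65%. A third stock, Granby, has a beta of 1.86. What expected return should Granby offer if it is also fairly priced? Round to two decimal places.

10.59%

MRP (SML slope) = (11.65% − 5.35%) / (2.12 − 0.57) = 6.30% / 1.55 = 4.0645%
R_f (intercept) = 5.35% − 0.57 × 4.0645% = 3.0332%
E(R_Granby) = R_f + β × MRP = 3.0332% + 1.86 × 4.0645% = 10.59%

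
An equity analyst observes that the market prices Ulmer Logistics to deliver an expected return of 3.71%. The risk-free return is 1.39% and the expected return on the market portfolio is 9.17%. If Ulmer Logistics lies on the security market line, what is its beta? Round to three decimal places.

0.298

MRP = 9.17% − 1.39% = 7.78%
β = (E(R) − R_f) / MRP = (3.71% − 1.39%) / 7.78% = 2.32% / 7.78% = 0.298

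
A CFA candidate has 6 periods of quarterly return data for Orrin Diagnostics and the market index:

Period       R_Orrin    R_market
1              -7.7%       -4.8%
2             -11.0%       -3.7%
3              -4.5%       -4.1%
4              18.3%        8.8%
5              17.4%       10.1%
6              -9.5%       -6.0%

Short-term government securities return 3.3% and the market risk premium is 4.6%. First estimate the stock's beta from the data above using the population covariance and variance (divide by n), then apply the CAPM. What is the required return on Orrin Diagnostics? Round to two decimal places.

11.68%

Mean R_i = (-7.7 − 11.0 − 4.5 + 18.3 + 17.4 − 9.5) / 6 = 0.5000%
Mean R_m = (-4.8 − 3.7 − 4.1 + 8.8 + 10.1 − 6.0) / 6 = 0.0500%
Σ(R_i − R̄_i)(R_m − R̄_m) = 489.7400  ⇒  Cov = 489.7400 / 6 = 81.6233
Σ(R_m − R̄_m)² = 268.9750  ⇒  Var(R_m) = 268.9750 / 6 = 44.8292
β = Cov / Var(R_m) = 81.6233 / 44.8292 = 1.8208
E(R) = R_f + β × MRP = 3.3% + 1.8208 × 4.6% = 11.68%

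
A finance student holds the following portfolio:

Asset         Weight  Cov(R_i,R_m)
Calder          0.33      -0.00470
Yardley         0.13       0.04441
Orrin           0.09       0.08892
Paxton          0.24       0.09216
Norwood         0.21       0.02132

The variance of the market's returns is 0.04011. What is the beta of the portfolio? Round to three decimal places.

0.968

β_Calder = -0.00470 / 0.04011 = -0.1172
β_Yardley = 0.04441 / 0.04011 = 1.1072
β_Orrin = 0.08892 / 0.04011 = 2.2169
β_Paxton = 0.09216 / 0.04011 = 2.2977
β_Norwood = 0.02132 / 0.04011 = 0.5315
β_P = Σ w_i β_i = 0.33×-0.1172 + 0.13×1.1072 + 0.09×2.2169 + 0.24×2.2977 + 0.21×0.5315 = 0.9678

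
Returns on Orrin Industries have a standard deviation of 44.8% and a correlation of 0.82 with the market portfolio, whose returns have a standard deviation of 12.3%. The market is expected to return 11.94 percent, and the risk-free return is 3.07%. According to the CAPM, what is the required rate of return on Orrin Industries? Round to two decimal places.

β = ρ × σ_i / σ_m = 0.82 × 44.8% / 12.3% = 2.9867
MRP = 11.94% − 3.07% = 8.87%
E(R) = 3.07% + 2.9867 × 8.87% = 29.56%

29.56%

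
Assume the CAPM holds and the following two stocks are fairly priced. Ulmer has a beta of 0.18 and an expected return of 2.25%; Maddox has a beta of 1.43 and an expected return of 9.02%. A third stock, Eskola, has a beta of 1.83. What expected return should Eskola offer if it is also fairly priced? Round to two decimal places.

11.19%

MRP (SML slope) = (9.02% − 2.25%) / (1.43 − 0.18) = 6.77% / 1.25 = 5.4160%
R_f (intercept) = 2.25% − 0.18 × 5.4160% = 1.2751%
E(R_Eskola) = R_f + β × MRP = 1.2751% + 1.83 × 5.4160% = 11.19%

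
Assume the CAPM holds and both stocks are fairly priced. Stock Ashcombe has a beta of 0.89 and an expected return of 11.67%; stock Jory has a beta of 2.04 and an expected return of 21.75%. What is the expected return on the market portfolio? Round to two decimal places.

12.63%

Both satisfy E(R) = R_f + β·MRP, so the slope of the SML is
MRP = (21.75% − 11.67%) / (2.04 − 0.89) = 10.08% / 1.15 = 8.7652%
R_f = E(R_Ashcombe) − β_Ashcombe·MRP = 11.67% − 0.89 × 8.7652% = 3.8690%
E(R_m) = R_f + MRP = 3.8690% + 8.7652% = 12.63%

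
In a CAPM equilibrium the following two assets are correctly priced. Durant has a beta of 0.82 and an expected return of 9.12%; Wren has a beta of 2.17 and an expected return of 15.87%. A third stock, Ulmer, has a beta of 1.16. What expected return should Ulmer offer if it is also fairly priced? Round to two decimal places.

10.82%

MRP (SML slope) = (15.87% − 9.12%) / (2.17 − 0.82) = 6.75% / 1.35 = 5.0000%
R_f (intercept) = 9.12% − 0.82 × 5.0000% = 5.0200%
E(R_Ulmer) = R_f + β × MRP = 5.0200% + 1.16 × 5.0000% = 10.82%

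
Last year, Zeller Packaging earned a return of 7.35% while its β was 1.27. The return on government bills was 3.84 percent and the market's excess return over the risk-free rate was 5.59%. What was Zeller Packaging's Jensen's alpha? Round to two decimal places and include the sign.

-3.59%

CAPM benchmark = R_f + β(R_m − R_f) = 3.84% + 1.27 × 5.59% = 10.9393%
α = actual − benchmark = 7.35% − 10.9393% = -3.59%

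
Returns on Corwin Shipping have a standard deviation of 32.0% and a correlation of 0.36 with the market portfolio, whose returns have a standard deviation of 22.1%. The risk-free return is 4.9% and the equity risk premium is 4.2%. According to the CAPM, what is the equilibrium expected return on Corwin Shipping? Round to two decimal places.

β = ρ × σ_i / σ_m = 0.36 × 32.0% / 22.1% = 0.5213
E(R) = 4.9% + 0.5213 × 4.2% = 7.09%

7.09%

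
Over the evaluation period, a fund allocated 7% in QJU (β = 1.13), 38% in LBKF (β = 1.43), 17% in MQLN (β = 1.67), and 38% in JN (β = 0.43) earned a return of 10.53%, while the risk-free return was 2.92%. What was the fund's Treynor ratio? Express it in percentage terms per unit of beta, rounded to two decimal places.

β_P = 0.07×1.13 + 0.38×1.43 + 0.17×1.67 + 0.38×0.43 = 1.0698
Treynor = (R_P − R_f) / β_P = (10.53% − 2.92%) / 1.0698 = 7.61% / 1.0698 = 7.11%

7.11%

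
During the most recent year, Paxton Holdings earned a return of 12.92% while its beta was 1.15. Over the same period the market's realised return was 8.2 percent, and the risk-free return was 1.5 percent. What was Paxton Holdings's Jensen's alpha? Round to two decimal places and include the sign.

+3.72%

Market excess return = 8.2% − 1.5% = 6.70%
CAPM benchmark = R_f + β(R_m − R_f) = 1.5% + 1.15 × 6.7% = 9.2050%
α = actual − benchmark = 12.92% − 9.2050% = +3.72%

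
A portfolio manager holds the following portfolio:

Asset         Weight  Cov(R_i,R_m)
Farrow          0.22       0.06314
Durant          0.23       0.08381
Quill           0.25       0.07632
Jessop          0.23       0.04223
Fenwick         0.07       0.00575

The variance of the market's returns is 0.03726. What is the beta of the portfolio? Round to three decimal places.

1.674

β_Farrow = 0.06314 / 0.03726 = 1.6946
β_Durant = 0.08381 / 0.03726 = 2.2493
β_Quill = 0.07632 / 0.03726 = 2.0483
β_Jessop = 0.04223 / 0.03726 = 1.1334
β_Fenwick = 0.00575 / 0.03726 = 0.1543
β_P = Σ w_i β_i = 0.22×1.6946 + 0.23×2.2493 + 0.25×2.0483 + 0.23×1.1334 + 0.07×0.1543 = 1.6737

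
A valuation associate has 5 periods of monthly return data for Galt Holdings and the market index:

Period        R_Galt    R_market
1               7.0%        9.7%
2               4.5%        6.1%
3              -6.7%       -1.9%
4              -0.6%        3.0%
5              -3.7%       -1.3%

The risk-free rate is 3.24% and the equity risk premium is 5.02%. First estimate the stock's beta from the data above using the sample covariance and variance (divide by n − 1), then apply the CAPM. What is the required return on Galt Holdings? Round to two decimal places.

8.91%

Mean R_i = (7.0 + 4.5 − 6.7 − 0.6 − 3.7) / 5 = 0.1000%
Mean R_m = (9.7 + 6.1 − 1.9 + 3.0 − 1.3) / 5 = 3.1200%
Σ(R_i − R̄_i)(R_m − R̄_m) = 109.5300  ⇒  Cov = 109.5300 / 4 = 27.3825
Σ(R_m − R̄_m)² = 96.9280  ⇒  Var(R_m) = 96.9280 / 4 = 24.2320
β = Cov / Var(R_m) = 27.3825 / 24.2320 = 1.1300
E(R) = R_f + β × MRP = 3.24% + 1.1300 × 5.02% = 8.91%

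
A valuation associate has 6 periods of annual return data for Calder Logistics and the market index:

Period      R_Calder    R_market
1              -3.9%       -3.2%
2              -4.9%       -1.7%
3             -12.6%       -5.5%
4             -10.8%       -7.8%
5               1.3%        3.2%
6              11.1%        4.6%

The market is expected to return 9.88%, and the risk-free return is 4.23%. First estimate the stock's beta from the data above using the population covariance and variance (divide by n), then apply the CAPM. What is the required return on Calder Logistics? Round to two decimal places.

13.61%

Mean R_i = (-3.9 − 4.9 − 12.6 − 10.8 + 1.3 + 11.1) / 6 = -3.3000%
Mean R_m = (-3.2 − 1.7 − 5.5 − 7.8 + 3.2 + 4.6) / 6 = -1.7333%
Σ(R_i − R̄_i)(R_m − R̄_m) = 195.2500  ⇒  Cov = 195.2500 / 6 = 32.5417
Σ(R_m − R̄_m)² = 117.5933  ⇒  Var(R_m) = 117.5933 / 6 = 19.5989
β = Cov / Var(R_m) = 32.5417 / 19.5989 = 1.6604
MRP = 9.88% − 4.23% = 5.65%
E(R) = R_f + β × MRP = 4.23% + 1.6604 × 5.65% = 13.61%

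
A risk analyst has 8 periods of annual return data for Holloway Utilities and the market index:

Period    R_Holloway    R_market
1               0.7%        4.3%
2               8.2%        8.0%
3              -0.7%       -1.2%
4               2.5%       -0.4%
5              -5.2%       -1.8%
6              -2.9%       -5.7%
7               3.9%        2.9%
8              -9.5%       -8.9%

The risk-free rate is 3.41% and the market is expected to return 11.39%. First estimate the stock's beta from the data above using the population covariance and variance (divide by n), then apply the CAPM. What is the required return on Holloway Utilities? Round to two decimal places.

10.72%

Mean R_i = (0.7 + 8.2 − 0.7 + 2.5 − 5.2 − 2.9 + 3.9 − 9.5) / 8 = -0.3750%
Mean R_m = (4.3 + 8.0 − 1.2 − 0.4 − 1.8 − 5.7 + 2.9 − 8.9) / 8 = -0.3500%
Σ(R_i − R̄_i)(R_m − R̄_m) = 189.1500  ⇒  Cov = 189.1500 / 8 = 23.6438
Σ(R_m − R̄_m)² = 206.4600  ⇒  Var(R_m) = 206.4600 / 8 = 25.8075
β = Cov / Var(R_m) = 23.6438 / 25.8075 = 0.9162
MRP = 11.39% − 3.41% = 7.98%
E(R) = R_f + β × MRP = 3.41% + 0.9162 × 7.98% = 10.72%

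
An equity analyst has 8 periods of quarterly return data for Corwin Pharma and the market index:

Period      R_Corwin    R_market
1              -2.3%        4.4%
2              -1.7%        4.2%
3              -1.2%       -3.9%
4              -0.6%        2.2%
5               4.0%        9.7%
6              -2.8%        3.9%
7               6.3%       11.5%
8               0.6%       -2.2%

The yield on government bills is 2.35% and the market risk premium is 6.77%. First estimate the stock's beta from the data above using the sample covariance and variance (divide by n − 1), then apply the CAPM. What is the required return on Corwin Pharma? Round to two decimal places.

5.04%

Mean R_i = (-2.3 − 1.7 − 1.2 − 0.6 + 4.0 − 2.8 + 6.3 + 0.6) / 8 = 0.2875%
Mean R_m = (4.4 + 4.2 − 3.9 + 2.2 + 9.7 + 3.9 + 11.5 − 2.2) / 8 = 3.7250%
Σ(R_i − R̄_i)(R_m − R̄_m) = 76.5425  ⇒  Cov = 76.5425 / 7 = 10.9346
Σ(R_m − R̄_m)² = 192.4350  ⇒  Var(R_m) = 192.4350 / 7 = 27.4907
β = Cov / Var(R_m) = 10.9346 / 27.4907 = 0.3978
E(R) = R_f + β × MRP = 2.35% + 0.3978 × 6.77% = 5.04%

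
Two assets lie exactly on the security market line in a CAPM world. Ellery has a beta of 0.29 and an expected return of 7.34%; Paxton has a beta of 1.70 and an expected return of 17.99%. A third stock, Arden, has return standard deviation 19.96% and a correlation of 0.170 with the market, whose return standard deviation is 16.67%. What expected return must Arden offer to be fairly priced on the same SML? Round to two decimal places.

6.69%

MRP = (17.99% − 7.34%) / (1.70 − 0.29) = 7.5532%
R_f = 7.34% − 0.29 × 7.5532% = 5.1496%
β_Arden = ρ·σ_i/σ_m = 0.170 × 19.96 / 16.67 = 0.2036
E(R_Arden) = R_f + β × MRP = 5.1496% + 0.2036 × 7.5532% = 6.69%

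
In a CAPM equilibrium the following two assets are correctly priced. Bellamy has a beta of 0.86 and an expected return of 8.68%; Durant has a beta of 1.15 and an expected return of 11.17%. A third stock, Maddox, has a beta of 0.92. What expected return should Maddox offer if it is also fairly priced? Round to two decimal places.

MRP (SML slope) = (11.17% − 8.68%) / (1.15 − 0.86) = 2.49% / 0.29 = 8.5862%
R_f (intercept) = 8.68% − 0.86 × 8.5862% = 1.2959%
E(R_Maddox) = R_f + β × MRP = 1.2959% + 0.92 × 8.5862% = 9.20%

9.20%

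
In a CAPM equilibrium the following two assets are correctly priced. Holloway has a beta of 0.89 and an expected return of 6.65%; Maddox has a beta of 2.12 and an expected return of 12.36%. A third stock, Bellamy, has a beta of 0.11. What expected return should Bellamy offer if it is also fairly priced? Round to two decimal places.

3.03%

MRP (SML slope) = (12.36% − 6.65%) / (2.12 − 0.89) = 5.71% / 1.23 = 4.6423%
R_f (intercept) = 6.65% − 0.89 × 4.6423% = 2.5184%
E(R_Bellamy) = R_f + β × MRP = 2.5184% + 0.11 × 4.6423% = 3.03%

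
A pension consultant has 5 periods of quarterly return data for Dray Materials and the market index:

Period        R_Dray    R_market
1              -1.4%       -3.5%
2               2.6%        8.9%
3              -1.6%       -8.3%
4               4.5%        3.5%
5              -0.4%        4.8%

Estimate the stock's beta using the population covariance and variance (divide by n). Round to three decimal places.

0.270

Mean R_i = (-1.4 + 2.6 − 1.6 + 4.5 − 0.4) / 5 = 0.7400%
Mean R_m = (-3.5 + 8.9 − 8.3 + 3.5 + 4.8) / 5 = 1.0800%
Σ(R_i − R̄_i)(R_m − R̄_m) = 51.1540  ⇒  Cov = 51.1540 / 5 = 10.2308
Σ(R_m − R̄_m)² = 189.8080  ⇒  Var(R_m) = 189.8080 / 5 = 37.9616
β = Cov / Var(R_m) = 10.2308 / 37.9616 = 0.2695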